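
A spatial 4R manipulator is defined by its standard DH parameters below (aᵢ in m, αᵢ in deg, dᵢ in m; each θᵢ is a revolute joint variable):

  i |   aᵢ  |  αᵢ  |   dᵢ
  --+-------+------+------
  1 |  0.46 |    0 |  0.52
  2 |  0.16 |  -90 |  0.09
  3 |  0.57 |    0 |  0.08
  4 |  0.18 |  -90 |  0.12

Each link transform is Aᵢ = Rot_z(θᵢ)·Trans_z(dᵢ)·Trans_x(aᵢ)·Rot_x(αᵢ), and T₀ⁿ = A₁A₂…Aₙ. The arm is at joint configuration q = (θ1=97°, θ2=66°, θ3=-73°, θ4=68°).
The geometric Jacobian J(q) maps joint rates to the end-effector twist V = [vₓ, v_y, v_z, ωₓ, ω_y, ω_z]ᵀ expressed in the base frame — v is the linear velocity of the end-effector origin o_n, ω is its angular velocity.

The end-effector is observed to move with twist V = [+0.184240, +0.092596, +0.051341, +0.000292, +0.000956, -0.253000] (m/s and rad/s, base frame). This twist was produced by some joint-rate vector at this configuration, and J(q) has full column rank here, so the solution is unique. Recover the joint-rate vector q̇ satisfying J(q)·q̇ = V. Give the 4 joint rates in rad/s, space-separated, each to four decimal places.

o_n = [-0.5984, 0.4132, 1.1708]
J₁: ẑ×o_n = [-0.4132, -0.5984, 0.0000], ω = ẑ
J2: z=[0.0000, 0.0000, 1.0000] o=[-0.0561, 0.4566, 0.5200] → [0.0433, -0.5423, 0.0000, 0.0000, 0.0000, 1.0000]
J3: z=[-0.2924, -0.9563, 0.0000] o=[-0.2091, 0.5034, 0.6100] → [-0.5363, 0.1640, -0.3460, -0.2924, -0.9563, 0.0000]
J4: z=[-0.2924, -0.9563, 0.0000] o=[-0.3918, 0.4756, 1.1551] → [-0.0150, 0.0046, -0.1793, -0.2924, -0.9563, 0.0000]
q̇ = J⁺·V = [-0.0770, -0.1760, -0.3070, 0.3060]

-0.0770 -0.1760 -0.3070 0.3060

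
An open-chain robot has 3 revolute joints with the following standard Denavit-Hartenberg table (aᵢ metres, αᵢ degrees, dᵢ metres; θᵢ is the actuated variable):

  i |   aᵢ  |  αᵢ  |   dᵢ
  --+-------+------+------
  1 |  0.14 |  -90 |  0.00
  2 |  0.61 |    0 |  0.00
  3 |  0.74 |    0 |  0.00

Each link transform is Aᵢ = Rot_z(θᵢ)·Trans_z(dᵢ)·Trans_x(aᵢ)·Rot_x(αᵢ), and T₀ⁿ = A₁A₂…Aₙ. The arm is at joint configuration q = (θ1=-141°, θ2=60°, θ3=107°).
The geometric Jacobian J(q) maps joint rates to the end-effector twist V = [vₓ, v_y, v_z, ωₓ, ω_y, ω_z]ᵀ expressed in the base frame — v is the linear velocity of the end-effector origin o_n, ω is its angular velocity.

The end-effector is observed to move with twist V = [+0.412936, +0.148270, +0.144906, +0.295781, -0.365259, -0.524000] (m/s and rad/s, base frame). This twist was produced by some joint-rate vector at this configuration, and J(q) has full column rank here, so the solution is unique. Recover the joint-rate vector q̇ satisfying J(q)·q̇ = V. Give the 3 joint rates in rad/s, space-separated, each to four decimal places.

-0.5240 0.6360 -0.1660

o_n = [0.2145, 0.1737, -0.6947]
J₁: ẑ×o_n = [-0.1737, 0.2145, 0.0000], ω = ẑ
J2: z=[0.6293, -0.7771, 0.0000] o=[-0.1088, -0.0881, 0.0000] → [0.5399, 0.4372, 0.4160, 0.6293, -0.7771, 0.0000]
J3: z=[0.6293, -0.7771, 0.0000] o=[-0.3458, -0.2800, -0.5283] → [0.1294, 0.1048, 0.7210, 0.6293, -0.7771, 0.0000]
q̇ = J⁺·V = [-0.5240, 0.6360, -0.1660]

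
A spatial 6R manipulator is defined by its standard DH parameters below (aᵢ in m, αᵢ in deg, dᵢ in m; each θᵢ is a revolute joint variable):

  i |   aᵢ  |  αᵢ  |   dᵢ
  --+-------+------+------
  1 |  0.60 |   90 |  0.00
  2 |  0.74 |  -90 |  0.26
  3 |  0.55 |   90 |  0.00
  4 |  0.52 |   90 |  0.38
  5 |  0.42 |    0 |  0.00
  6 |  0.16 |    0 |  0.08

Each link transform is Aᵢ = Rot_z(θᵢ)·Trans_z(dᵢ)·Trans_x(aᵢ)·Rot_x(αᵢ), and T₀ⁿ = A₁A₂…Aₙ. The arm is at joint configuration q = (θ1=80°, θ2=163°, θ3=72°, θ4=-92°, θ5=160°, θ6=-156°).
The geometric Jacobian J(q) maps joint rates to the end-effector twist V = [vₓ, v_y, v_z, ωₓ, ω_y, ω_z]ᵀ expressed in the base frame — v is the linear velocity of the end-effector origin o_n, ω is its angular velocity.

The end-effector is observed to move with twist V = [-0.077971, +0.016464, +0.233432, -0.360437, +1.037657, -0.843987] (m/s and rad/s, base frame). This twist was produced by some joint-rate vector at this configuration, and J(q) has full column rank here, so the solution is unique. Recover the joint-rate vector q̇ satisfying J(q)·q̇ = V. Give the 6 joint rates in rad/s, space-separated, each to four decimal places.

-0.9690 -0.1880 -0.3980 -0.9450 -0.3020 0.2440

o_n = [-0.1246, -0.6356, 0.6763]
J₁: ẑ×o_n = [0.6356, -0.1246, 0.0000], ω = ẑ
J2: z=[0.9848, -0.1736, 0.0000] o=[0.1042, 0.5909, 0.0000] → [-0.1174, -0.6660, -1.2476, 0.9848, -0.1736, 0.0000]
J3: z=[-0.0508, -0.2879, -0.9563] o=[0.2374, -0.1512, 0.2164] → [-0.5957, 0.3695, -0.0796, -0.0508, -0.2879, -0.9563]
J4: z=[0.1464, -0.9493, 0.2781] o=[-0.3060, -0.2204, 0.2660] → [-0.2740, -0.0096, 0.1114, 0.1464, -0.9493, 0.2781]
J5: z=[0.9855, 0.1158, -0.1237] o=[-0.2061, -0.4292, 0.8670] → [-0.0476, 0.1779, -0.2128, 0.9855, 0.1158, -0.1237]
J6: z=[0.9855, 0.1158, -0.1237] o=[-0.2187, -0.6809, 0.5310] → [0.0224, -0.1548, 0.0337, 0.9855, 0.1158, -0.1237]
q̇ = J⁺·V = [-0.9690, -0.1880, -0.3980, -0.9450, -0.3020, 0.2440]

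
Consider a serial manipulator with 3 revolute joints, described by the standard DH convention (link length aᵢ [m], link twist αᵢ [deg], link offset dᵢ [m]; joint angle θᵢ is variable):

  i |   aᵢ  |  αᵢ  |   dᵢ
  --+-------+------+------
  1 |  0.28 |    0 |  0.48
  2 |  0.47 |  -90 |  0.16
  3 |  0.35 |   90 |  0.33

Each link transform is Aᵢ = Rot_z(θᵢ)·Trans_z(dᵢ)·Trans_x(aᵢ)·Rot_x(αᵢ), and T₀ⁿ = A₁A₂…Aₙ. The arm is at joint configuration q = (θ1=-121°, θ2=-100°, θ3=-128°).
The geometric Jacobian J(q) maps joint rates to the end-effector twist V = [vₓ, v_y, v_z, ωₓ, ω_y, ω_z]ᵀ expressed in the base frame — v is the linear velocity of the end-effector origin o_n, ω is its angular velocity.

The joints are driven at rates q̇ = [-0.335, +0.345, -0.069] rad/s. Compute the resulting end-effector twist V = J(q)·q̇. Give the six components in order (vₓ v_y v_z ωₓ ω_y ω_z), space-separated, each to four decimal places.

o_n = [-0.5528, -0.3221, 0.9158]
J₁: ẑ×o_n = [0.3221, -0.5528, 0.0000], ω = ẑ
J2: z=[0.0000, 0.0000, 1.0000] o=[-0.1442, -0.2400, 0.4800] → [0.0821, -0.4086, 0.0000, 0.0000, 0.0000, 1.0000]
J3: z=[-0.6561, -0.7547, 0.0000] o=[-0.4989, 0.0683, 0.6400] → [-0.2082, 0.1809, 0.2155, -0.6561, -0.7547, 0.0000]
V = J·q̇ = [-0.0652, 0.0317, -0.0149, 0.0453, 0.0521, 0.0100]

-0.0652 0.0317 -0.0149 0.0453 0.0521 0.0100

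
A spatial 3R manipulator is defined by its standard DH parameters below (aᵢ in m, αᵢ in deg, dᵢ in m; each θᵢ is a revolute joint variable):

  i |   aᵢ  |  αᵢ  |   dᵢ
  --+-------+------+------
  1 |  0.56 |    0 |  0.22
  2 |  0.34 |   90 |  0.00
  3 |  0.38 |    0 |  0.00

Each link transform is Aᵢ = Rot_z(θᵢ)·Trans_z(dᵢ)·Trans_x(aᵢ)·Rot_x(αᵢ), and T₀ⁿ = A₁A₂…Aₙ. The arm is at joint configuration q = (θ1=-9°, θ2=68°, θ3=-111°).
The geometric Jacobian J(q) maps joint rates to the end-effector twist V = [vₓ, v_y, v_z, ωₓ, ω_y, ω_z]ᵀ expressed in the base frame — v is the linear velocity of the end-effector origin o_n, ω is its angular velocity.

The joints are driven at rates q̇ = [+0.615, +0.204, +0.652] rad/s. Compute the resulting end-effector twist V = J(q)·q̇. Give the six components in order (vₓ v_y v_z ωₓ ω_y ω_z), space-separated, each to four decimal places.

0.0299 0.6244 -0.0888 0.5589 -0.3358 0.8190

o_n = [0.6581, 0.0871, -0.1348]
J₁: ẑ×o_n = [-0.0871, 0.6581, 0.0000], ω = ẑ
J2: z=[0.0000, 0.0000, 1.0000] o=[0.5531, -0.0876, 0.2200] → [-0.1747, 0.1050, 0.0000, 0.0000, 0.0000, 1.0000]
J3: z=[0.8572, -0.5150, 0.0000] o=[0.7282, 0.2038, 0.2200] → [0.1827, 0.3041, -0.1362, 0.8572, -0.5150, 0.0000]
V = J·q̇ = [0.0299, 0.6244, -0.0888, 0.5589, -0.3358, 0.8190]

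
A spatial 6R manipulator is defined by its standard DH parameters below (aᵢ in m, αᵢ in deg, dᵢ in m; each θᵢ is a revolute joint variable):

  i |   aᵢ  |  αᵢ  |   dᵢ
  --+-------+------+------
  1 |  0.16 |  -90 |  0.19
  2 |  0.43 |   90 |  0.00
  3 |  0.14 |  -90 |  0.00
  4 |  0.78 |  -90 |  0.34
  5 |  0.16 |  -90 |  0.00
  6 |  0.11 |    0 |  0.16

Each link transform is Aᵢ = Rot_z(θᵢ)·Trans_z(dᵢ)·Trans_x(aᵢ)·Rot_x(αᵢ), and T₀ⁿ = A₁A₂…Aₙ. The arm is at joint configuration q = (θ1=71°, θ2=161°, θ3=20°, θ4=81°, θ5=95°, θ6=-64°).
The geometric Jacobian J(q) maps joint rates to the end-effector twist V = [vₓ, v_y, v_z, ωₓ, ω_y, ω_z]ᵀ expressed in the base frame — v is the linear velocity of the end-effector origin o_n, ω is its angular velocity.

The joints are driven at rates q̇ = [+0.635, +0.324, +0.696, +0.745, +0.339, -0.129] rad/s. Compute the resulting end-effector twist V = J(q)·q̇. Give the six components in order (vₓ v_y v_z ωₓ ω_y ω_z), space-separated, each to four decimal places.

0.5436 0.4485 0.3524 -0.6335 0.9425 0.3251

o_n = [-0.3434, -0.4310, 0.6018]
J₁: ẑ×o_n = [0.4310, -0.3434, 0.0000], ω = ẑ
J2: z=[-0.9455, 0.3256, 0.0000] o=[0.0521, 0.1513, 0.1900] → [0.1341, 0.3893, 0.6793, -0.9455, 0.3256, 0.0000]
J3: z=[0.1060, 0.3078, -0.9455] o=[-0.0803, -0.2331, 0.0500] → [-0.0172, 0.1903, 0.0600, 0.1060, 0.3078, -0.9455]
J4: z=[-0.7832, 0.6117, 0.1114] o=[-0.1660, -0.3352, 0.0072] → [0.3744, 0.4460, 0.1836, -0.7832, 0.6117, 0.1114]
J5: z=[0.5885, 0.6716, 0.4501] o=[-0.5888, -0.4533, 0.7361] → [-0.1003, 0.1895, -0.1517, 0.5885, 0.6716, 0.4501]
J6: z=[0.1315, 0.4698, -0.8729] o=[-0.4611, -0.5449, 0.7060] → [0.0505, -0.0890, -0.0403, 0.1315, 0.4698, -0.8729]
V = J·q̇ = [0.5436, 0.4485, 0.3524, -0.6335, 0.9425, 0.3251]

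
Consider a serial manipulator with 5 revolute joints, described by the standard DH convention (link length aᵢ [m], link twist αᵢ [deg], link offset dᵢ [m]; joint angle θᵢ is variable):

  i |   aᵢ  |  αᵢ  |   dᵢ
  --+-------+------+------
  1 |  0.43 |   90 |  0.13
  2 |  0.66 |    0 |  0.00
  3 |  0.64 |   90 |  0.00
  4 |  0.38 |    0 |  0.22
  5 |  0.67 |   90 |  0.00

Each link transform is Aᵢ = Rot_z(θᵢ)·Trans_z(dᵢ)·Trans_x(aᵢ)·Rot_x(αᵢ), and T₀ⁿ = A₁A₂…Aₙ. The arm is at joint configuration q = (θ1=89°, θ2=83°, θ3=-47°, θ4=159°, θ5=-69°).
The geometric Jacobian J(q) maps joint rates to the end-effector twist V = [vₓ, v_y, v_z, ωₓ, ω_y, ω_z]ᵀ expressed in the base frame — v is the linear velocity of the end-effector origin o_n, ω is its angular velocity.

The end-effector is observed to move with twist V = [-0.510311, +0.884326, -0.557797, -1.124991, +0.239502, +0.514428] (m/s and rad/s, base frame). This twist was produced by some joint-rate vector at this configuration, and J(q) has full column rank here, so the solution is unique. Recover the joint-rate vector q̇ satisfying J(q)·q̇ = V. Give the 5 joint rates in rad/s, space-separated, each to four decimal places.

0.8170 -0.5700 -0.5590 -0.5230 0.8970

o_n = [0.8212, 0.8563, 0.7748]
J₁: ẑ×o_n = [-0.8563, 0.8212, 0.0000], ω = ẑ
J2: z=[0.9998, -0.0175, 0.0000] o=[0.0075, 0.4299, 0.1300] → [-0.0113, -0.6447, 0.4405, 0.9998, -0.0175, 0.0000]
J3: z=[0.9998, -0.0175, 0.0000] o=[0.0089, 0.5104, 0.7851] → [0.0002, 0.0103, 0.3601, 0.9998, -0.0175, 0.0000]
J4: z=[0.0103, 0.5877, -0.8090] o=[0.0179, 1.0280, 1.1613] → [-0.3661, -0.6459, -0.4739, 0.0103, 0.5877, -0.8090]
J5: z=[0.0103, 0.5877, -0.8090] o=[0.1514, 0.8680, 0.7748] → [-0.0095, -0.5420, -0.3938, 0.0103, 0.5877, -0.8090]
q̇ = J⁺·V = [0.8170, -0.5700, -0.5590, -0.5230, 0.8970]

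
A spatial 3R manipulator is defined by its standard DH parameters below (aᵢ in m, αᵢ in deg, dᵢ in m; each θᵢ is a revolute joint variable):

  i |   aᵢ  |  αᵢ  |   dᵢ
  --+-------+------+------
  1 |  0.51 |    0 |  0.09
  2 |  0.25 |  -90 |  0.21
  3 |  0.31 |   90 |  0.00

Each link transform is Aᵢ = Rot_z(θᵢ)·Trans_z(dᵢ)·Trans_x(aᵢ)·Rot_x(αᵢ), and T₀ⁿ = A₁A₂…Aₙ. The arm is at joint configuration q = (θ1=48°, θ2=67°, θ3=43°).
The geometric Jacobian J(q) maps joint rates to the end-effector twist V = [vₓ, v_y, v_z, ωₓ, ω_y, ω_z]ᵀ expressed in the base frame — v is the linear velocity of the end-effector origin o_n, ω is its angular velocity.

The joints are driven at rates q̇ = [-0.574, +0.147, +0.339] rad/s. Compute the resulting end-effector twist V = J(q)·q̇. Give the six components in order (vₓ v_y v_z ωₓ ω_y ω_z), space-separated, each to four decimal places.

o_n = [0.1398, 0.8111, 0.0886]
J₁: ẑ×o_n = [-0.8111, 0.1398, 0.0000], ω = ẑ
J2: z=[0.0000, 0.0000, 1.0000] o=[0.3413, 0.3790, 0.0900] → [-0.4321, -0.2015, 0.0000, 0.0000, 0.0000, 1.0000]
J3: z=[-0.9063, -0.4226, 0.0000] o=[0.2356, 0.6056, 0.3000] → [0.0893, -0.1916, -0.2267, -0.9063, -0.4226, 0.0000]
V = J·q̇ = [0.4323, -0.1748, -0.0769, -0.3072, -0.1433, -0.4270]

0.4323 -0.1748 -0.0769 -0.3072 -0.1433 -0.4270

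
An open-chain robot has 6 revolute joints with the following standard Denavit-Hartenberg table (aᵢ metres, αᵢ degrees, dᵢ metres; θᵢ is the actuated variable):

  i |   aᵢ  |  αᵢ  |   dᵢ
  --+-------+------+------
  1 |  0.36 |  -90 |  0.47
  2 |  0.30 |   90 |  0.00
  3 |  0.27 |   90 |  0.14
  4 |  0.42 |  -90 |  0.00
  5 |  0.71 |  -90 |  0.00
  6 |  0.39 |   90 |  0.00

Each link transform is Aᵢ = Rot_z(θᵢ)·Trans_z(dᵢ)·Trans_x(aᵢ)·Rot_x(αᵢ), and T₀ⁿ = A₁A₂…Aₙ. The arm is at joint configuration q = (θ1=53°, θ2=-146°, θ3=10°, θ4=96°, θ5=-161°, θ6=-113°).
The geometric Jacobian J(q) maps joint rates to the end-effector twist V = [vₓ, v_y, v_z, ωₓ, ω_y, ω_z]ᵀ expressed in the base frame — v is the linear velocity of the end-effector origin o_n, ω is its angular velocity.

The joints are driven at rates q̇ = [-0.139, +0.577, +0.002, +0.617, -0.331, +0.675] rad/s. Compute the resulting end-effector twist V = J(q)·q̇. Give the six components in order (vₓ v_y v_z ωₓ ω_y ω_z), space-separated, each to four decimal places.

o_n = [0.2432, 0.0038, 0.6171]
J₁: ẑ×o_n = [-0.0038, 0.2432, 0.0000], ω = ẑ
J2: z=[-0.7986, 0.6018, 0.0000] o=[0.2167, 0.2875, 0.4700] → [0.0885, 0.1175, 0.2106, -0.7986, 0.6018, 0.0000]
J3: z=[-0.3365, -0.4466, -0.8290] o=[0.0670, 0.0889, 0.6378] → [-0.0613, -0.1531, 0.1073, -0.3365, -0.4466, -0.8290]
J4: z=[0.6999, -0.7076, 0.0971] o=[-0.1502, -0.1215, 0.6704] → [0.0255, 0.0755, 0.3661, 0.6999, -0.7076, 0.0971]
J5: z=[0.6618, 0.5912, -0.4610] o=[-0.2632, -0.2840, 0.2999] → [0.3202, -0.4433, -0.1089, 0.6618, 0.5912, -0.4610]
J6: z=[0.5742, -0.7951, -0.1954] o=[0.0791, -0.1878, 0.9145] → [0.2739, 0.1387, 0.2405, 0.5742, -0.7951, -0.1954]
V = J·q̇ = [0.1461, 0.3206, 0.5460, 0.1389, -0.8226, -0.0600]

0.1461 0.3206 0.5460 0.1389 -0.8226 -0.0600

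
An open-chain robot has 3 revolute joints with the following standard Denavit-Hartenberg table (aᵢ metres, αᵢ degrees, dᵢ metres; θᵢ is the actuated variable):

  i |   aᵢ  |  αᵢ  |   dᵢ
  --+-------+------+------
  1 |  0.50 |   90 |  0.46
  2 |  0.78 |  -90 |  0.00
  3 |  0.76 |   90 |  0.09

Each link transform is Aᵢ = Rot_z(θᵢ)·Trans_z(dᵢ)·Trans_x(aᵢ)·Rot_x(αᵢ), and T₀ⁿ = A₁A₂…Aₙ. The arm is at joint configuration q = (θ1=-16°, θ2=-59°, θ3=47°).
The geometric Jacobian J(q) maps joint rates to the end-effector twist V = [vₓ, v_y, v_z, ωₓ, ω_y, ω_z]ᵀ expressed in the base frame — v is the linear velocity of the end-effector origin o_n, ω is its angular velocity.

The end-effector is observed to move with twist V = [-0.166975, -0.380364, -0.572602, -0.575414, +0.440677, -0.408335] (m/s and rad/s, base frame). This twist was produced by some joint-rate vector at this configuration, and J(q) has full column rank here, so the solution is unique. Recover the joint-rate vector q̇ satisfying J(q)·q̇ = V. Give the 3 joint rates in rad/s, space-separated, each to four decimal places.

o_n = [1.3508, 0.1909, -0.6065]
J₁: ẑ×o_n = [-0.1909, 1.3508, 0.0000], ω = ẑ
J2: z=[-0.2756, -0.9613, 0.0000] o=[0.4806, -0.1378, 0.4600] → [1.0252, -0.2940, 0.7458, -0.2756, -0.9613, 0.0000]
J3: z=[0.8240, -0.2363, 0.5150] o=[0.8668, -0.2486, -0.2086] → [-0.1323, 0.5771, 0.4764, 0.8240, -0.2363, 0.5150]
q̇ = J⁺·V = [-0.0030, -0.2650, -0.7870]

-0.0030 -0.2650 -0.7870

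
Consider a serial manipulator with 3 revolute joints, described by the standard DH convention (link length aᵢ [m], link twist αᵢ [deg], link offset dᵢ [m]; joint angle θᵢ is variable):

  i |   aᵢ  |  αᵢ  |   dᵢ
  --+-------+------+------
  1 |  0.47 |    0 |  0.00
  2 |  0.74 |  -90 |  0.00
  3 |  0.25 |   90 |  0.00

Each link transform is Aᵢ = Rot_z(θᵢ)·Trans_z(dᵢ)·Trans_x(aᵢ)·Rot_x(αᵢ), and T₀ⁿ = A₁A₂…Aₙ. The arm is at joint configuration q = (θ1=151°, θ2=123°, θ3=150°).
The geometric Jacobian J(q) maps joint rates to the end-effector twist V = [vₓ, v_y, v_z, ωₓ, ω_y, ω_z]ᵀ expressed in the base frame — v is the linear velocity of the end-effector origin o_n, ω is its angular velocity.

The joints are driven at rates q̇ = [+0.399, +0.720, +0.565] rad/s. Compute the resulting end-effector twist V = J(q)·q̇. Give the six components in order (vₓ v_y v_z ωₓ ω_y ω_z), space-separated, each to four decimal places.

0.4885 -0.0527 0.1223 0.5636 0.0394 1.1190

o_n = [-0.3746, -0.2944, -0.1250]
J₁: ẑ×o_n = [0.2944, -0.3746, 0.0000], ω = ẑ
J2: z=[0.0000, 0.0000, 1.0000] o=[-0.4111, 0.2279, 0.0000] → [0.5222, 0.0365, -0.0000, 0.0000, 0.0000, 1.0000]
J3: z=[0.9976, 0.0698, 0.0000] o=[-0.3595, -0.5103, 0.0000] → [-0.0087, 0.1247, 0.2165, 0.9976, 0.0698, 0.0000]
V = J·q̇ = [0.4885, -0.0527, 0.1223, 0.5636, 0.0394, 1.1190]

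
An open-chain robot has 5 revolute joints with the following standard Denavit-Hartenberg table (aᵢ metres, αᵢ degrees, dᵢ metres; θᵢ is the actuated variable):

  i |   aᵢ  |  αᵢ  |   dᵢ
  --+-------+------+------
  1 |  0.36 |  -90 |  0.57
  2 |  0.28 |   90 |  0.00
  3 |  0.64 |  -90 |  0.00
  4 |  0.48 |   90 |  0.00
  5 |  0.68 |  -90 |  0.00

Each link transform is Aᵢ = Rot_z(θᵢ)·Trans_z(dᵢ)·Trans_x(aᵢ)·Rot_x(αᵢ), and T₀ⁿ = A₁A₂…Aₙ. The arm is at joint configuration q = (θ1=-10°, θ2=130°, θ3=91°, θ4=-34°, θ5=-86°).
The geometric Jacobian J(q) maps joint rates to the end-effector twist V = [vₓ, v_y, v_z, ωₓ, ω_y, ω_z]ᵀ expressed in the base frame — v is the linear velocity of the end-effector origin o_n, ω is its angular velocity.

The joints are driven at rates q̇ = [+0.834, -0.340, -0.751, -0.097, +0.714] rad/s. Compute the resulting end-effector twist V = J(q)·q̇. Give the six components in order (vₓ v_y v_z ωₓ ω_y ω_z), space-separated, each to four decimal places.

o_n = [0.1714, 1.0755, -0.3392]
J₁: ẑ×o_n = [-1.0755, 0.1714, 0.0000], ω = ẑ
J2: z=[0.1736, 0.9848, 0.0000] o=[0.3545, -0.0625, 0.5700] → [-0.8954, 0.1579, 0.3779, 0.1736, 0.9848, 0.0000]
J3: z=[0.7544, -0.1330, -0.6428] o=[0.1773, -0.0313, 0.3555] → [0.8038, 0.5279, 0.8342, 0.7544, -0.1330, -0.6428]
J4: z=[0.6299, -0.1288, 0.7659] o=[0.2955, 0.5977, 0.3641] → [-0.2754, 0.3480, 0.2850, 0.6299, -0.1288, 0.7659]
J5: z=[0.5222, -0.6598, -0.5404] o=[0.5715, 0.9530, 0.1969] → [0.4199, 0.4961, -0.2000, 0.5222, -0.6598, -0.5404]
V = J·q̇ = [-0.8697, 0.0133, -0.9254, -0.3139, -0.6935, 0.8566]

-0.8697 0.0133 -0.9254 -0.3139 -0.6935 0.8566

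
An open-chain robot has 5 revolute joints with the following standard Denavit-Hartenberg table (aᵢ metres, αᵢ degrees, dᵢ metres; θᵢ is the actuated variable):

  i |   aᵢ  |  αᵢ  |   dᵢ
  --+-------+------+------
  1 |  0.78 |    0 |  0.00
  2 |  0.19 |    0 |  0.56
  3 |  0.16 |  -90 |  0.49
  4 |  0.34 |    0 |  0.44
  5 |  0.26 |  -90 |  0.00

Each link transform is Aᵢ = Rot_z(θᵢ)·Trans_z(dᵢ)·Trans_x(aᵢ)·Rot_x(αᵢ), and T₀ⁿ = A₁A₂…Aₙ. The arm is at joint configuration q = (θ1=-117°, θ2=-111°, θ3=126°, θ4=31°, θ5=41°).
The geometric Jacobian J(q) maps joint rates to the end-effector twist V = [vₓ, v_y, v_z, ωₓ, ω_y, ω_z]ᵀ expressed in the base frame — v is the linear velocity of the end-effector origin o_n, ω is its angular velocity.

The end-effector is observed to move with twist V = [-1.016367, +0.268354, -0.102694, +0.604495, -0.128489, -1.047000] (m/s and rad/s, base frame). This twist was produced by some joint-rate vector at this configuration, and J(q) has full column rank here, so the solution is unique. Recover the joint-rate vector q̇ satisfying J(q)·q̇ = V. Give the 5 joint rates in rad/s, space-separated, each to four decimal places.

-0.8120 -0.2500 0.0150 0.1820 0.4360

o_n = [-0.1614, -1.1654, 0.6276]
J₁: ẑ×o_n = [1.1654, -0.1614, 0.0000], ω = ẑ
J2: z=[0.0000, 0.0000, 1.0000] o=[-0.3541, -0.6950, 0.0000] → [0.4704, 0.1927, -0.0000, 0.0000, 0.0000, 1.0000]
J3: z=[0.0000, 0.0000, 1.0000] o=[-0.4812, -0.5538, 0.5600] → [0.6116, 0.3198, -0.0000, 0.0000, 0.0000, 1.0000]
J4: z=[0.9781, -0.2079, 0.0000] o=[-0.5145, -0.7103, 1.0500] → [0.0878, 0.4132, -0.3718, 0.9781, -0.2079, 0.0000]
J5: z=[0.9781, -0.2079, 0.0000] o=[-0.1447, -1.0868, 0.8749] → [0.0514, 0.2419, -0.0803, 0.9781, -0.2079, 0.0000]
q̇ = J⁺·V = [-0.8120, -0.2500, 0.0150, 0.1820, 0.4360]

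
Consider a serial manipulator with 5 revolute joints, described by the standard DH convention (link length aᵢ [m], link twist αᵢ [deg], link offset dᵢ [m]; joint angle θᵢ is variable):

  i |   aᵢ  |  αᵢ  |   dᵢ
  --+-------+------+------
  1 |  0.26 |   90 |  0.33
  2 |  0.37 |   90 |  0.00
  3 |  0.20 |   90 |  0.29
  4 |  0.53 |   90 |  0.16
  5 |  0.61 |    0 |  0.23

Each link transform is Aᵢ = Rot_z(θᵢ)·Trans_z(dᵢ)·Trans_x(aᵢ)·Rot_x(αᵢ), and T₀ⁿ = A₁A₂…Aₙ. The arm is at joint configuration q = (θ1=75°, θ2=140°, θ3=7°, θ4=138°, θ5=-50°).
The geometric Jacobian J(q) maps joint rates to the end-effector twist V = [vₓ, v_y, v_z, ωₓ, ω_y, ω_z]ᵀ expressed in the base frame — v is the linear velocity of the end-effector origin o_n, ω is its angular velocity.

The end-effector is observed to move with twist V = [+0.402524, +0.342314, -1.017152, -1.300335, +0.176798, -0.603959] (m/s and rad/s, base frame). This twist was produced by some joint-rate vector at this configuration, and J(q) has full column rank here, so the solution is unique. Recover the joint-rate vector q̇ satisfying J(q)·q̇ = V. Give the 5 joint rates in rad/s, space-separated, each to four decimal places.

o_n = [0.5015, 0.8492, 1.1581]
J₁: ẑ×o_n = [-0.8492, 0.5015, 0.0000], ω = ẑ
J2: z=[0.9659, -0.2588, 0.0000] o=[0.0673, 0.2511, 0.3300] → [-0.2143, -0.7999, 0.6901, 0.9659, -0.2588, 0.0000]
J3: z=[0.1664, 0.6209, 0.7660] o=[-0.0061, -0.0226, 0.5678] → [-0.3014, 0.2906, -0.1701, 0.1664, 0.6209, 0.7660]
J4: z=[-0.9829, 0.1667, 0.0783] o=[0.0264, 0.0042, 0.9176] → [-0.0261, 0.2736, -0.9097, -0.9829, 0.1667, 0.0783]
J5: z=[0.0707, -0.0511, 0.9962] o=[-0.0408, 0.5528, 0.9505] → [-0.3059, 0.5255, 0.0487, 0.0707, -0.0511, 0.9962]
q̇ = J⁺·V = [-0.1440, -0.6000, -0.1780, 0.6760, -0.3780]

-0.1440 -0.6000 -0.1780 0.6760 -0.3780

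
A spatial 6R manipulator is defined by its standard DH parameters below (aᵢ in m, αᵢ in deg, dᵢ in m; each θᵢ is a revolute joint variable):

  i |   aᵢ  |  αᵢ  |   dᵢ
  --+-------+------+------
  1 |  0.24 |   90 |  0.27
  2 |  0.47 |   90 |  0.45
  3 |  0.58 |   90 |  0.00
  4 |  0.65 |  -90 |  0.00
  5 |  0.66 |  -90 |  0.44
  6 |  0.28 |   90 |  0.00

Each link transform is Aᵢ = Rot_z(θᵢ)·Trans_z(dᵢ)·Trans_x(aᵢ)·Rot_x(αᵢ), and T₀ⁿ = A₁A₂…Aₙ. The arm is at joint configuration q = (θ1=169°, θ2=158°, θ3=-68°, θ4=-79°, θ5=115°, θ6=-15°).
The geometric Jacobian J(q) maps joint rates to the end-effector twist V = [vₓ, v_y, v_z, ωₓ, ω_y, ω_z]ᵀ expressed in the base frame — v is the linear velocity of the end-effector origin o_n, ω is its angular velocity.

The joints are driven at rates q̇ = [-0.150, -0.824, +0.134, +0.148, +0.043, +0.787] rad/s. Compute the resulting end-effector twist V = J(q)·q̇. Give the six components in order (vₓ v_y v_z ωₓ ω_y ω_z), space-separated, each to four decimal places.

o_n = [1.2924, -0.5402, 0.7548]
J₁: ẑ×o_n = [0.5402, 1.2924, -0.0000], ω = ẑ
J2: z=[0.1908, 0.9816, 0.0000] o=[-0.2356, 0.0458, 0.2700] → [0.4759, -0.0925, -1.6117, 0.1908, 0.9816, 0.0000]
J3: z=[-0.3677, 0.0715, 0.9272] o=[0.2780, 0.4044, 0.4461] → [0.8979, 1.0540, 0.2749, -0.3677, 0.0715, 0.9272]
J4: z=[-0.9154, -0.2037, -0.3473] o=[0.3732, -0.1619, 0.5275] → [-0.1777, -0.1112, 0.5335, -0.9154, -0.2037, -0.3473]
J5: z=[0.0909, -0.9448, 0.3147] o=[0.6282, -0.3287, -0.0467] → [-0.6907, 0.1362, 0.6084, 0.0909, -0.9448, 0.3147]
J6: z=[-0.7424, 0.1464, 0.6538] o=[1.1062, -0.5510, 0.5459] → [0.0235, 0.2768, -0.0352, -0.7424, 0.1464, 0.6538]
V = J·q̇ = [-0.3903, 0.2308, 1.4423, -0.9223, -0.7549, 0.4509]

-0.3903 0.2308 1.4423 -0.9223 -0.7549 0.4509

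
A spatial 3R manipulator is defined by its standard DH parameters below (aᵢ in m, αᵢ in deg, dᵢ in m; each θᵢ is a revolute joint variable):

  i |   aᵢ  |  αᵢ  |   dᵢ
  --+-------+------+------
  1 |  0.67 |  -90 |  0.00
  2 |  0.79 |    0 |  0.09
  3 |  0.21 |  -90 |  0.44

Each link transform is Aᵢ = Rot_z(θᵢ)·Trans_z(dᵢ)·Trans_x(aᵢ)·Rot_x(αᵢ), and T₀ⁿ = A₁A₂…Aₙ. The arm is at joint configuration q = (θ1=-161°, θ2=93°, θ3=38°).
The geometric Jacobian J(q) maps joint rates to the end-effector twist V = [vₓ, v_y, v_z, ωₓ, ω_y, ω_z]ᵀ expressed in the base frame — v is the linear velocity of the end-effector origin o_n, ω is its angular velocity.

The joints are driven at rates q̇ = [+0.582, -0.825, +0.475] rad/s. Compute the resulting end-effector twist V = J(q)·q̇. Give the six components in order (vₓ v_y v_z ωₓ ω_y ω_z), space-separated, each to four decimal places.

-0.2832 -0.3997 -0.0823 -0.1139 0.3309 0.5820

o_n = [-0.2916, -0.6609, -0.9474]
J₁: ẑ×o_n = [0.6609, -0.2916, 0.0000], ω = ẑ
J2: z=[0.3256, -0.9455, 0.0000] o=[-0.6335, -0.2181, 0.0000] → [0.8958, 0.3084, 0.1791, 0.3256, -0.9455, 0.0000]
J3: z=[0.3256, -0.9455, 0.0000] o=[-0.5651, -0.2898, -0.7889] → [0.1499, 0.0516, 0.1378, 0.3256, -0.9455, 0.0000]
V = J·q̇ = [-0.2832, -0.3997, -0.0823, -0.1139, 0.3309, 0.5820]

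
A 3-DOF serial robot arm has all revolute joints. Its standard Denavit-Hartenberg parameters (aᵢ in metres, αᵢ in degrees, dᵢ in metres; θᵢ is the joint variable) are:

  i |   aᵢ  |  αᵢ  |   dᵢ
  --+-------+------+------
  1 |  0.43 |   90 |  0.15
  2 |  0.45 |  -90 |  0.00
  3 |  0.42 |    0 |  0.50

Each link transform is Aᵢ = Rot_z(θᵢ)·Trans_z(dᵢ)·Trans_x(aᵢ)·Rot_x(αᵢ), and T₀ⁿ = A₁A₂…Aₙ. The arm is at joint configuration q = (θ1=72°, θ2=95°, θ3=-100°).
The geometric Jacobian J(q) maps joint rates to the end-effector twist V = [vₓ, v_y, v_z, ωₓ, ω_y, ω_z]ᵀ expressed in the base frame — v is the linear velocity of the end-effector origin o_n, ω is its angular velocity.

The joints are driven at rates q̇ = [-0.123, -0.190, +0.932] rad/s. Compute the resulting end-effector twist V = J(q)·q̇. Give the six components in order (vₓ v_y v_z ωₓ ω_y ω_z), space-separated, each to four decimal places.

0.0462 -0.0375 0.4849 -0.4676 -0.8243 -0.2042

o_n = [0.3622, -0.2238, 0.4821]
J₁: ẑ×o_n = [0.2238, 0.3622, -0.0000], ω = ẑ
J2: z=[0.9511, -0.3090, 0.0000] o=[0.1329, 0.4090, 0.1500] → [-0.1026, -0.3158, -0.5310, 0.9511, -0.3090, 0.0000]
J3: z=[-0.3078, -0.9474, -0.0872] o=[0.1208, 0.3717, 0.5983] → [0.0582, -0.0568, 0.4120, -0.3078, -0.9474, -0.0872]
V = J·q̇ = [0.0462, -0.0375, 0.4849, -0.4676, -0.8243, -0.2042]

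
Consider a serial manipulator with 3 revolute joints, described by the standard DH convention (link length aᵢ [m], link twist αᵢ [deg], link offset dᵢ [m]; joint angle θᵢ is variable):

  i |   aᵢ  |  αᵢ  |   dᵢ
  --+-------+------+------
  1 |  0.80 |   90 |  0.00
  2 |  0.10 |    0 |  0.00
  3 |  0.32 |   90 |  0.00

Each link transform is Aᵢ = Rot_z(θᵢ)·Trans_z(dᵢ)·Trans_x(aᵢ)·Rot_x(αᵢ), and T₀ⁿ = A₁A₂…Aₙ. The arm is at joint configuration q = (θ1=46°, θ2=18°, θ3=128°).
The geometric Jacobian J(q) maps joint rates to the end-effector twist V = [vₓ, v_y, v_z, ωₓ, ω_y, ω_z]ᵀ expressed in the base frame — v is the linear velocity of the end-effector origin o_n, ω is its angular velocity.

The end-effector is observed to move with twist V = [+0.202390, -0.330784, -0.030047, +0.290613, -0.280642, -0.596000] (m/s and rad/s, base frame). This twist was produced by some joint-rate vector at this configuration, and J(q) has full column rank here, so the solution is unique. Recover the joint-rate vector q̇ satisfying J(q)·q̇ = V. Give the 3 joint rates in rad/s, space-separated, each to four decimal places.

o_n = [0.4375, 0.4531, 0.2098]
J₁: ẑ×o_n = [-0.4531, 0.4375, 0.0000], ω = ẑ
J2: z=[0.7193, -0.6947, 0.0000] o=[0.5557, 0.5755, 0.0000] → [-0.1458, -0.1509, -0.1702, 0.7193, -0.6947, 0.0000]
J3: z=[0.7193, -0.6947, 0.0000] o=[0.6218, 0.6439, 0.0309] → [-0.1243, -0.1287, -0.2653, 0.7193, -0.6947, 0.0000]
q̇ = J⁺·V = [-0.5960, 0.8110, -0.4070]

-0.5960 0.8110 -0.4070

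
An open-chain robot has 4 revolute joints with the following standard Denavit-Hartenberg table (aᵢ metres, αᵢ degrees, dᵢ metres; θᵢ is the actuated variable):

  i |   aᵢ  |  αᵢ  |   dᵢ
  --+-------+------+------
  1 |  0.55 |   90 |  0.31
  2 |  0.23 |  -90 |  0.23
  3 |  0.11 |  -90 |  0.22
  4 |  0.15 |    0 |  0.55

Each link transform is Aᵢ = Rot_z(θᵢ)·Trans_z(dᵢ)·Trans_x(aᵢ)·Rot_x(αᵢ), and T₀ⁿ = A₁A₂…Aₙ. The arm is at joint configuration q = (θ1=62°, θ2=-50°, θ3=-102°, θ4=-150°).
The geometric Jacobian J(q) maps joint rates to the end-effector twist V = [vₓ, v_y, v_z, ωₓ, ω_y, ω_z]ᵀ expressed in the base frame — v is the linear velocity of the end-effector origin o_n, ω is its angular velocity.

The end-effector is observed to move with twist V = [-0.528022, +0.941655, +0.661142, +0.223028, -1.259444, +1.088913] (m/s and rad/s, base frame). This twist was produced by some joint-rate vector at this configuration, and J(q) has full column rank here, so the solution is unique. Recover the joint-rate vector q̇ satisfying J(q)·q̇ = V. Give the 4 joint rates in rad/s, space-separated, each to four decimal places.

o_n = [0.8842, 0.9708, -0.0919]
J₁: ẑ×o_n = [-0.9708, 0.8842, 0.0000], ω = ẑ
J2: z=[0.8829, -0.4695, 0.0000] o=[0.2582, 0.4856, 0.3100] → [0.1887, 0.3548, 0.7223, 0.8829, -0.4695, 0.0000]
J3: z=[0.3596, 0.6764, 0.6428] o=[0.5307, 0.5082, 0.1338] → [-0.4500, 0.3084, -0.0727, 0.3596, 0.6764, 0.6428]
J4: z=[0.4788, 0.4575, -0.7493] o=[0.6979, 0.5935, 0.2927] → [0.1068, 0.0446, 0.0954, 0.4788, 0.4575, -0.7493]
q̇ = J⁺·V = [0.9650, 0.9460, -0.6920, -0.7590]

0.9650 0.9460 -0.6920 -0.7590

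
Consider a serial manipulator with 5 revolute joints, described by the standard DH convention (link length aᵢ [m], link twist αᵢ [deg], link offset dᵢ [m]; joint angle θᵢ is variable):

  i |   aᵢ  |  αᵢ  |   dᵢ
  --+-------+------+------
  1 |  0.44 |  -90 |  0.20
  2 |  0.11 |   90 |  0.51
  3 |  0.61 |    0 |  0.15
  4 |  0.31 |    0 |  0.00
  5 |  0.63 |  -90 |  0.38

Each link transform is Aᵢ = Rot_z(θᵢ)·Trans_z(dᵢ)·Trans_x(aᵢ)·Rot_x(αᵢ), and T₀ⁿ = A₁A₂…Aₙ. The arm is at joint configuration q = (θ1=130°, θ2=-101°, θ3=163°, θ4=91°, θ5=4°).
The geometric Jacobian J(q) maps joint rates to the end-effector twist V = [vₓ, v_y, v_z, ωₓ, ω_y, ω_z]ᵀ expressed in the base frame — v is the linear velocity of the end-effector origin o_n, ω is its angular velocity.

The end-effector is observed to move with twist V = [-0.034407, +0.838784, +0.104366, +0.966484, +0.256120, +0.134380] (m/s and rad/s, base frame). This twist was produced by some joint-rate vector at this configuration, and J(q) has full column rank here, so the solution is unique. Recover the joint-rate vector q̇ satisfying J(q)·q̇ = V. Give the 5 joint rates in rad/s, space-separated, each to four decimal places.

0.2170 -0.9050 0.6470 0.4040 -0.6180

o_n = [0.1400, 0.1845, -0.5782]
J₁: ẑ×o_n = [-0.1845, 0.1400, 0.0000], ω = ẑ
J2: z=[-0.7660, -0.6428, 0.0000] o=[-0.2828, 0.3371, 0.2000] → [0.5002, -0.5962, 0.3886, -0.7660, -0.6428, 0.0000]
J3: z=[0.6310, -0.7520, -0.1908] o=[-0.6600, -0.0068, 0.3080] → [0.7029, 0.4065, 0.7224, 0.6310, -0.7520, -0.1908]
J4: z=[0.6310, -0.7520, -0.1908] o=[-0.7735, -0.1490, -0.2933] → [0.2779, 0.0055, 0.8974, 0.6310, -0.7520, -0.1908]
J5: z=[0.6310, -0.7520, -0.1908] o=[-0.5557, 0.0550, -0.3771] → [0.1759, -0.0059, 0.6049, 0.6310, -0.7520, -0.1908]
q̇ = J⁺·V = [0.2170, -0.9050, 0.6470, 0.4040, -0.6180]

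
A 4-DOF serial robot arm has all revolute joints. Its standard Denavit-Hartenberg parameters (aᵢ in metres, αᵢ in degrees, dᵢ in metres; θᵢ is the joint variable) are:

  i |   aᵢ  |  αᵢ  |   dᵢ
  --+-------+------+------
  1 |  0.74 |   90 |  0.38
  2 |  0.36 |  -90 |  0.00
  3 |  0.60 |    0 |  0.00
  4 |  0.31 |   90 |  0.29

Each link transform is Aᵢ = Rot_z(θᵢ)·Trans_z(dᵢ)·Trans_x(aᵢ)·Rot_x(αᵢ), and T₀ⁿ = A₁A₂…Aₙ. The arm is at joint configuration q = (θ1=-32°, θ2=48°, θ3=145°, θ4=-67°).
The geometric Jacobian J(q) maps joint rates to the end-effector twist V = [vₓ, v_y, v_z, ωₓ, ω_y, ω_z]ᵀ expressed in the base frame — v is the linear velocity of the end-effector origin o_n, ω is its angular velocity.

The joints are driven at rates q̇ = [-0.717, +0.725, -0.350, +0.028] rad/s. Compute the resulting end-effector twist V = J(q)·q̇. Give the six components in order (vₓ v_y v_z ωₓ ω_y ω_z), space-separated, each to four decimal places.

0.3266 -0.4312 -0.0267 -0.1813 -0.7416 -0.9325

o_n = [0.7498, 0.2948, 0.5242]
J₁: ẑ×o_n = [-0.2948, 0.7498, 0.0000], ω = ẑ
J2: z=[-0.5299, -0.8480, 0.0000] o=[0.6276, -0.3921, 0.3800] → [-0.1223, 0.0764, -0.2604, -0.5299, -0.8480, 0.0000]
J3: z=[-0.6302, 0.3938, 0.6691] o=[0.8318, -0.5198, 0.6475] → [-0.5937, -0.1326, -0.4811, -0.6302, 0.3938, 0.6691]
J4: z=[-0.6302, 0.3938, 0.6691] o=[0.7353, -0.0537, 0.2823] → [-0.1379, 0.1622, -0.2253, -0.6302, 0.3938, 0.6691]
V = J·q̇ = [0.3266, -0.4312, -0.0267, -0.1813, -0.7416, -0.9325]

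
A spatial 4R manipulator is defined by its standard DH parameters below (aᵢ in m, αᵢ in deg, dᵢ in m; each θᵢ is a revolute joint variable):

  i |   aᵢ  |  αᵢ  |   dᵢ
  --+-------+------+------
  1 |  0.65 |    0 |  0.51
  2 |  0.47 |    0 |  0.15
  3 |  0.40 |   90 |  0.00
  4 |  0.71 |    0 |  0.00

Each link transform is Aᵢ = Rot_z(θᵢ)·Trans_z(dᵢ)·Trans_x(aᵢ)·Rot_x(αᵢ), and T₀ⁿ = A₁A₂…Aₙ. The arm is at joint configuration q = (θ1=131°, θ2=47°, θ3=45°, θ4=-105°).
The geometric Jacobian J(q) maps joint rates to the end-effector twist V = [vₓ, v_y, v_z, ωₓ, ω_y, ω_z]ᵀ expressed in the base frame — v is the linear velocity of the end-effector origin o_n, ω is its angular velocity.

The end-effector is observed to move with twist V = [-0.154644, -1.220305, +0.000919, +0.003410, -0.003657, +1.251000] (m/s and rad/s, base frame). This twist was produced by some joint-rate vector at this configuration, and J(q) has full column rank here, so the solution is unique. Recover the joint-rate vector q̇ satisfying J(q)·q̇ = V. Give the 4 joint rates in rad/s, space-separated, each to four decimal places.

o_n = [-1.0543, 0.3595, -0.0258]
J₁: ẑ×o_n = [-0.3595, -1.0543, 0.0000], ω = ẑ
J2: z=[0.0000, 0.0000, 1.0000] o=[-0.4264, 0.4906, 0.5100] → [0.1311, -0.6279, 0.0000, 0.0000, 0.0000, 1.0000]
J3: z=[0.0000, 0.0000, 1.0000] o=[-0.8962, 0.5070, 0.6600] → [0.1475, -0.1581, 0.0000, 0.0000, 0.0000, 1.0000]
J4: z=[-0.6820, 0.7314, 0.0000] o=[-1.1887, 0.2342, 0.6600] → [-0.5016, -0.4677, -0.1838, -0.6820, 0.7314, 0.0000]
q̇ = J⁺·V = [0.6430, 0.9550, -0.3470, -0.0050]

0.6430 0.9550 -0.3470 -0.0050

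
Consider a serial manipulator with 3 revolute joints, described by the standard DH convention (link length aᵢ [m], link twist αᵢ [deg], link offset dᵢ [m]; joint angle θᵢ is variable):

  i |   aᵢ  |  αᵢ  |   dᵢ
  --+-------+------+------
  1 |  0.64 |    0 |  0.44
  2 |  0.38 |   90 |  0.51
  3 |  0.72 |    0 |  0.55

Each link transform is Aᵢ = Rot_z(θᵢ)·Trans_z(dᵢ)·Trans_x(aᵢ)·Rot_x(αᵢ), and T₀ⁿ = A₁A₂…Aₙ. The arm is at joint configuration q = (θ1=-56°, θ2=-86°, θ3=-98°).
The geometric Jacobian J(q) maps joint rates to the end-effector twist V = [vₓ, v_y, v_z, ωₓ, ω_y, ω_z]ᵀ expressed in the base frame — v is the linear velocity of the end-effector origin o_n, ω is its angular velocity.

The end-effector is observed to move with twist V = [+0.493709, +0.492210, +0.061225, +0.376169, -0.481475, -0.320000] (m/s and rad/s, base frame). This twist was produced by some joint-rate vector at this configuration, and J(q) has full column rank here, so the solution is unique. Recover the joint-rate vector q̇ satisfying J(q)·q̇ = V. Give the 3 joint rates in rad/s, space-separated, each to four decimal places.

o_n = [-0.2012, -0.2694, 0.2370]
J₁: ẑ×o_n = [0.2694, -0.2012, 0.0000], ω = ẑ
J2: z=[0.0000, 0.0000, 1.0000] o=[0.3579, -0.5306, 0.4400] → [-0.2611, -0.5591, 0.0000, 0.0000, 0.0000, 1.0000]
J3: z=[-0.6157, 0.7880, 0.0000] o=[0.0584, -0.7645, 0.9500] → [-0.5618, -0.4390, -0.1002, -0.6157, 0.7880, 0.0000]
q̇ = J⁺·V = [0.1260, -0.4460, -0.6110]

0.1260 -0.4460 -0.6110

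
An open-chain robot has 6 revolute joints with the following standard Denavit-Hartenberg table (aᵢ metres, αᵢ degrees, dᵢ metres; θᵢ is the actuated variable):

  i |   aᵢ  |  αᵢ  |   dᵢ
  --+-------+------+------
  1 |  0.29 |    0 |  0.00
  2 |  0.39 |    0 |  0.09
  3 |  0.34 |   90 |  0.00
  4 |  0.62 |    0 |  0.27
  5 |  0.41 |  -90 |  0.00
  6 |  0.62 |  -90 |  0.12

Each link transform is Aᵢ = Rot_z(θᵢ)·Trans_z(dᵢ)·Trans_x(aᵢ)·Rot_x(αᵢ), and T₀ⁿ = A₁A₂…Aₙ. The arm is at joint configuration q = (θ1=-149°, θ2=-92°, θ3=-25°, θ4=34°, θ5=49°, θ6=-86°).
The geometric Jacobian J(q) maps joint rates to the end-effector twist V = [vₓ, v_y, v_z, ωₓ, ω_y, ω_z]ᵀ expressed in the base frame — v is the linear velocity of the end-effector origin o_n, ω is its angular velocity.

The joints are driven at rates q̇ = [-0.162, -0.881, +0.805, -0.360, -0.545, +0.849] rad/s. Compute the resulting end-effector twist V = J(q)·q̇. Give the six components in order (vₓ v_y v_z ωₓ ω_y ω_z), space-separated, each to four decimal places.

0.4548 0.6448 0.3939 -0.8440 -0.9037 -0.1345

o_n = [0.3936, 1.0419, 0.9012]
J₁: ẑ×o_n = [-1.0419, 0.3936, 0.0000], ω = ẑ
J2: z=[0.0000, 0.0000, 1.0000] o=[-0.2486, -0.1494, 0.0000] → [-1.1913, 0.6421, 0.0000, 0.0000, 0.0000, 1.0000]
J3: z=[0.0000, 0.0000, 1.0000] o=[-0.4377, 0.1917, 0.0900] → [-0.8502, 0.8312, 0.0000, 0.0000, 0.0000, 1.0000]
J4: z=[0.9976, 0.0698, 0.0000] o=[-0.4614, 0.5309, 0.0900] → [0.0566, -0.8092, 0.4501, 0.9976, 0.0698, 0.0000]
J5: z=[0.9976, 0.0698, 0.0000] o=[-0.2279, 1.0625, 0.4367] → [0.0324, -0.4634, -0.0639, 0.9976, 0.0698, 0.0000]
J6: z=[0.0692, -0.9901, 0.1219] o=[-0.2314, 1.1123, 0.8436] → [-0.0484, 0.0722, 0.6139, 0.0692, -0.9901, 0.1219]
V = J·q̇ = [0.4548, 0.6448, 0.3939, -0.8440, -0.9037, -0.1345]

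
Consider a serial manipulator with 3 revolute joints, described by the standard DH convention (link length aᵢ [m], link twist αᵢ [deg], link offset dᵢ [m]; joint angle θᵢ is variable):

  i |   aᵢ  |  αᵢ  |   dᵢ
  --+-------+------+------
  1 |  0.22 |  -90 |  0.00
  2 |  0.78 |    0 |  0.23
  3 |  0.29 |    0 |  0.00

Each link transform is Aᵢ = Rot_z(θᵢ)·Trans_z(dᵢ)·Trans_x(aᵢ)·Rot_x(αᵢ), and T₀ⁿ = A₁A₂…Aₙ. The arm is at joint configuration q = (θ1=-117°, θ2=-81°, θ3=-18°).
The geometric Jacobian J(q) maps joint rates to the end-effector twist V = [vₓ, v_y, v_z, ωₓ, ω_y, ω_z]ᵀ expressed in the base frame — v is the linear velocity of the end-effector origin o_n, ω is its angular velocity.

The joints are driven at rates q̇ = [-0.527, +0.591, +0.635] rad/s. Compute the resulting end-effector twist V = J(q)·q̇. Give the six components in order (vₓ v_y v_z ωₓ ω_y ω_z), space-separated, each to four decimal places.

-0.5605 -0.7556 -0.0165 1.0924 -0.5566 -0.5270

o_n = [0.0703, -0.3687, 1.0568]
J₁: ẑ×o_n = [0.3687, 0.0703, -0.0000], ω = ẑ
J2: z=[0.8910, -0.4540, 0.0000] o=[-0.0999, -0.1960, 0.0000] → [-0.4798, -0.9416, -0.0767, 0.8910, -0.4540, 0.0000]
J3: z=[0.8910, -0.4540, 0.0000] o=[0.0497, -0.4092, 0.7704] → [-0.1300, -0.2552, 0.0454, 0.8910, -0.4540, 0.0000]
V = J·q̇ = [-0.5605, -0.7556, -0.0165, 1.0924, -0.5566, -0.5270]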